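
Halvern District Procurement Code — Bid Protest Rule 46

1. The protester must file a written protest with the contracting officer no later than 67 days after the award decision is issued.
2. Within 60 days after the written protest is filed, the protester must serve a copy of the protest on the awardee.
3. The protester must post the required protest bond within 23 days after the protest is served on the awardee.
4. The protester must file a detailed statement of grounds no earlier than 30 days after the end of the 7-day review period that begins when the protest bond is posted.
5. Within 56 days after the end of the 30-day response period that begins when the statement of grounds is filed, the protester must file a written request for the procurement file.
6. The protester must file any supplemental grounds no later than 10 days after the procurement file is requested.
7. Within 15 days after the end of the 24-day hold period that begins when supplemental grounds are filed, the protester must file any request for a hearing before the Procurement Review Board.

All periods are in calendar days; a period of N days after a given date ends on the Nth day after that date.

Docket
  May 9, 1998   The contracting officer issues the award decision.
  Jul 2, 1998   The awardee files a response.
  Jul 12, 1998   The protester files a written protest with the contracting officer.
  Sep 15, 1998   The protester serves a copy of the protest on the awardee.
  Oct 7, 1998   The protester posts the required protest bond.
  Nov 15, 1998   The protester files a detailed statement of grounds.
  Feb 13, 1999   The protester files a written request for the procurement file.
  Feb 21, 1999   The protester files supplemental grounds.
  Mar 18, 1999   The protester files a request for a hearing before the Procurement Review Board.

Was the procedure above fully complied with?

No

Step 1 — counting 67 days from May 9, 1998 (when the award decision is issued) gives a deadline of Jul 15, 1998; Jul 12, 1998 is within that limit.
Step 2 — counting 60 days from Jul 12, 1998 (when the written protest is filed) gives a deadline of Sep 10, 1998; not done until Sep 15, 1998, 5 days after the deadline.
No need to go further; step 2 was not satisfied.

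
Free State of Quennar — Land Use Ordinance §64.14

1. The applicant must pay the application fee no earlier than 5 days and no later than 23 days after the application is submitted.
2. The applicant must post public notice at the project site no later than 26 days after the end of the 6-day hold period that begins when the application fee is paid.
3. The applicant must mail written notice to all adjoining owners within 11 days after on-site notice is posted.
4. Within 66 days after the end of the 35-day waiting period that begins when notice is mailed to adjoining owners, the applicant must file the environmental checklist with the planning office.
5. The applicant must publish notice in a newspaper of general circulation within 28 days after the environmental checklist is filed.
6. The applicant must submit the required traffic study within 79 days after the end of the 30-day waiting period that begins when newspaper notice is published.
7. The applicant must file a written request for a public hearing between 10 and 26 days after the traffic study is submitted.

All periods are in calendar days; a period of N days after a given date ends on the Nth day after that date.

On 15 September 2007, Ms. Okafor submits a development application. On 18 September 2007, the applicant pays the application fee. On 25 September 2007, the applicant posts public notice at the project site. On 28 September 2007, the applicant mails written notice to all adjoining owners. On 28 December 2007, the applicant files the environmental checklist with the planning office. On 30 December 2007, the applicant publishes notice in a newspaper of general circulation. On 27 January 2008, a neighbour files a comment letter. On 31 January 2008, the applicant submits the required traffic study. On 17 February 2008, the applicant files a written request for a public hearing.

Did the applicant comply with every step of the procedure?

No

Step 1 — 5 and 23 days from 15 September 2007 (when the application is submitted) are 20 September 2007 and 8 October 2007 respectively; done 18 September 2007 — 2 days before the window opened.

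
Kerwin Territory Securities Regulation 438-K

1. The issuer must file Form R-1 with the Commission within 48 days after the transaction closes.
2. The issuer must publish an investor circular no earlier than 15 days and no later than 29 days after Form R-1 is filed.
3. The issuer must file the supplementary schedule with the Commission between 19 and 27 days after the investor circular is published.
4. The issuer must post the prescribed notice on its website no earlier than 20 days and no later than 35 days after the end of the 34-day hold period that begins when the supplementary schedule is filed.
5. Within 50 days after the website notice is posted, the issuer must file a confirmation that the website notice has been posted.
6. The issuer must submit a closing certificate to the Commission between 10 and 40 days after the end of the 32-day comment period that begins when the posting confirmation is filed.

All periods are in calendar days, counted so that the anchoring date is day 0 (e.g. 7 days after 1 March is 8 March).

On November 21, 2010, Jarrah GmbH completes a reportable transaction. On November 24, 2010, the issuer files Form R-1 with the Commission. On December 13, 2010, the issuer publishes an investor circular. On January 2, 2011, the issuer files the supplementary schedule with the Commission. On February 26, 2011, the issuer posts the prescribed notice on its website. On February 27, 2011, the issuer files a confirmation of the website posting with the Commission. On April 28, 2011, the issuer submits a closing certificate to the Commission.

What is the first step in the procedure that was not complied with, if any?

Step 1: 48 days after November 21, 2010 (when the transaction closes) is January 8, 2011; done November 24, 2010 — timely.
Step 2: the window is 15–29 days after November 24, 2010 (when Form R-1 is filed), so December 9, 2010 through December 23, 2010; December 13, 2010 falls inside that range.
Step 3: the window is 19–27 days after December 13, 2010 (when the investor circular is published), so January 1, 2011 through January 9, 2011; done January 2, 2011, which is between those dates.
Step 4: the window is 20–35 days after February 5, 2011 (end of the 34-day hold period, which began when the supplementary schedule is filed on January 2, 2011), so February 25, 2011 through March 12, 2011; done February 26, 2011, which is between those dates.
Step 5: 50 days after February 26, 2011 (when the website notice is posted) is April 17, 2011; February 27, 2011 is within that limit.
Step 6: the window is 10–40 days after March 31, 2011 (end of the 32-day comment period, which began when the posting confirmation is filed on February 27, 2011), so April 10, 2011 through May 10, 2011; done April 28, 2011 — within the window.

None — every step was satisfied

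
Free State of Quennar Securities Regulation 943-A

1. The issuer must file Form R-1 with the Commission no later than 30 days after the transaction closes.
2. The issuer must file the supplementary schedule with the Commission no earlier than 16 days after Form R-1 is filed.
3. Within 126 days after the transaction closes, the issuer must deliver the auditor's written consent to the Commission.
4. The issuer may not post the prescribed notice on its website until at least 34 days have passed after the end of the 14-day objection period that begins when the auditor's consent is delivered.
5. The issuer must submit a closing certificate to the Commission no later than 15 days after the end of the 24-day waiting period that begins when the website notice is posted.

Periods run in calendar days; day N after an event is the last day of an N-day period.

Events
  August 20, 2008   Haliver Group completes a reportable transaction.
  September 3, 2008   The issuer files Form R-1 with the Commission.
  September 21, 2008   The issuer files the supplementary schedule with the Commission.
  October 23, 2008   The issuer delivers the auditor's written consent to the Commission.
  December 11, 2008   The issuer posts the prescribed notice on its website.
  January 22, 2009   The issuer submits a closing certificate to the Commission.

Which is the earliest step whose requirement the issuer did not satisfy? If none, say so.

Step 5

(1) due by August 20, 2008 + 30 days = September 19, 2008; done September 3, 2008 — timely.
(2) permitted from September 3, 2008 + 16 days = September 19, 2008 onward; done September 21, 2008 — permitted.
(3) due by August 20, 2008 + 126 days = December 24, 2008; done October 23, 2008 — timely.
(4) permitted from November 6, 2008 + 34 days = December 10, 2008 onward; done December 11, 2008, after the minimum wait.
(5) due by January 4, 2009 + 15 days = January 19, 2009; done January 22, 2009 — 3 days late.
The procedure was therefore not followed at step 5.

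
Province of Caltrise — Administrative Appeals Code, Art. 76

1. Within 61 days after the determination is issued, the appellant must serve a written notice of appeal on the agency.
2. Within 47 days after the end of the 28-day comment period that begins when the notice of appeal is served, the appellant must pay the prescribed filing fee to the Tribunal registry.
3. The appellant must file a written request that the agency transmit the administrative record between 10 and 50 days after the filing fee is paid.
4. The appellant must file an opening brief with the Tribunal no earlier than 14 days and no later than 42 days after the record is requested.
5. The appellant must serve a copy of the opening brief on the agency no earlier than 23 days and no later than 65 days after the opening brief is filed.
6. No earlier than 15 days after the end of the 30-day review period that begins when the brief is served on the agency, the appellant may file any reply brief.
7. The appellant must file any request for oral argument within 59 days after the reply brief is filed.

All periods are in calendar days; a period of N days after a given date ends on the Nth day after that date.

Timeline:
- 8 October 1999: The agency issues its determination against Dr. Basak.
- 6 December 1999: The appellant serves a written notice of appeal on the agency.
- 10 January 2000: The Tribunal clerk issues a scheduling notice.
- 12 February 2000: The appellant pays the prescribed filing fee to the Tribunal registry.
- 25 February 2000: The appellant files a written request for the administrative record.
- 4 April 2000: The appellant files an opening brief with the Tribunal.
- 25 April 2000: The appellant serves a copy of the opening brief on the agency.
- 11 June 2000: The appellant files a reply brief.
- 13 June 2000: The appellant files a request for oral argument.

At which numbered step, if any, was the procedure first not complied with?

Step 5

Step 1: 61 days after 8 October 1999 (when the determination is issued) is 8 December 1999; done 6 December 1999 — timely.
Step 2: 47 days after 3 January 2000 (end of the 28-day comment period, which began when the notice of appeal is served on 6 December 1999) is 19 February 2000; 12 February 2000 is within that limit.
Step 3: the window is 10–50 days after 12 February 2000 (when the filing fee is paid), so 22 February 2000 through 2 April 2000; done 25 February 2000 — within the window.
Step 4: the window is 14–42 days after 25 February 2000 (when the record is requested), so 10 March 2000 through 7 April 2000; done 4 April 2000, which is between those dates.
Step 5: the window is 23–65 days after 4 April 2000 (when the opening brief is filed), so 27 April 2000 through 8 June 2000; done 25 April 2000 — 2 days before the window opened.
That is the first point of non-compliance.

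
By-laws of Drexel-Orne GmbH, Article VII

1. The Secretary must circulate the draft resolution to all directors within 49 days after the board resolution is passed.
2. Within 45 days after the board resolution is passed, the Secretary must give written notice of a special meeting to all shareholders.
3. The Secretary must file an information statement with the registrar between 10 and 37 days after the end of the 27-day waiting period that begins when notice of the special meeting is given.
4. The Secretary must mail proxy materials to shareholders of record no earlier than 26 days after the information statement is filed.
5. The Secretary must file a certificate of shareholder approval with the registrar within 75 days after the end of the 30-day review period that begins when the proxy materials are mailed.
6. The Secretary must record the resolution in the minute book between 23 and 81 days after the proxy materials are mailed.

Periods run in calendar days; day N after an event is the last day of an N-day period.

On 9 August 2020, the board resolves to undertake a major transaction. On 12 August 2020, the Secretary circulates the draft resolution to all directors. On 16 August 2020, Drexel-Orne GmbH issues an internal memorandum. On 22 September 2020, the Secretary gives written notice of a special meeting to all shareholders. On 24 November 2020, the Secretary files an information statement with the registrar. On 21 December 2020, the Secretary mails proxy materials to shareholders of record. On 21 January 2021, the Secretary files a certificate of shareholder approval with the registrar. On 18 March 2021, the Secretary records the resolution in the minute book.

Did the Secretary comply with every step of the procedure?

Step 1 — counting 49 days from 9 August 2020 (when the board resolution is passed) gives a deadline of 27 September 2020; 12 August 2020 is within that limit.
Step 2 — counting 45 days from 9 August 2020 (when the board resolution is passed) gives a deadline of 23 September 2020; 22 September 2020 is within that limit.
Step 3 — 10 and 37 days from 19 October 2020 (end of the 27-day waiting period, which began when notice of the special meeting is given on 22 September 2020) are 29 October 2020 and 25 November 2020 respectively; done 24 November 2020 — within the window.
Step 4 — must wait 26 days from 24 November 2020 (when the information statement is filed), so not before 20 December 2020; done 21 December 2020 — permitted.
Step 5 — counting 75 days from 20 January 2021 (end of the 30-day review period, which began when the proxy materials are mailed on 21 December 2020) gives a deadline of 5 April 2021; completed 21 January 2021, before the deadline.
Step 6 — 23 and 81 days from 21 December 2020 (when the proxy materials are mailed) are 13 January 2021 and 12 March 2021 respectively; 18 March 2021 is 6 days past the end of the window.
The analysis stops there.

No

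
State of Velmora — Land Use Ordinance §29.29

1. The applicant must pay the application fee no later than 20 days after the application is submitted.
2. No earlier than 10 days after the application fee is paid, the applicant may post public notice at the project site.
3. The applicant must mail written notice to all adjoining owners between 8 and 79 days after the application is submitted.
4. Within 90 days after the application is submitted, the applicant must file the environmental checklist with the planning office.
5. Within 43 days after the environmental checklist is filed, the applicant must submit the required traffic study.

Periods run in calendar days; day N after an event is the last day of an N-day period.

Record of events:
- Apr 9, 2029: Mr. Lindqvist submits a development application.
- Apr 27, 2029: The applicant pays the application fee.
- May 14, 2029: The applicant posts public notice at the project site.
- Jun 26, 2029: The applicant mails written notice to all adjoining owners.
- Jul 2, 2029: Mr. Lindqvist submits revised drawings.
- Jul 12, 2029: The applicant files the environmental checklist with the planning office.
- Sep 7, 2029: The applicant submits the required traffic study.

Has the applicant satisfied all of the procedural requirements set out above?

No

Step 1: 20 days after Apr 9, 2029 (when the application is submitted) is Apr 29, 2029; completed Apr 27, 2029, before the deadline.
Step 2: the earliest permitted date is 10 days after Apr 27, 2029 (when the application fee is paid), i.e. May 7, 2029; done May 14, 2029 — permitted.
Step 3: the window is 8–79 days after Apr 9, 2029 (when the application is submitted), so Apr 17, 2029 through Jun 27, 2029; Jun 26, 2029 falls inside that range.
Step 4: 90 days after Apr 9, 2029 (when the application is submitted) is Jul 8, 2029; not done until Jul 12, 2029, 4 days after the deadline.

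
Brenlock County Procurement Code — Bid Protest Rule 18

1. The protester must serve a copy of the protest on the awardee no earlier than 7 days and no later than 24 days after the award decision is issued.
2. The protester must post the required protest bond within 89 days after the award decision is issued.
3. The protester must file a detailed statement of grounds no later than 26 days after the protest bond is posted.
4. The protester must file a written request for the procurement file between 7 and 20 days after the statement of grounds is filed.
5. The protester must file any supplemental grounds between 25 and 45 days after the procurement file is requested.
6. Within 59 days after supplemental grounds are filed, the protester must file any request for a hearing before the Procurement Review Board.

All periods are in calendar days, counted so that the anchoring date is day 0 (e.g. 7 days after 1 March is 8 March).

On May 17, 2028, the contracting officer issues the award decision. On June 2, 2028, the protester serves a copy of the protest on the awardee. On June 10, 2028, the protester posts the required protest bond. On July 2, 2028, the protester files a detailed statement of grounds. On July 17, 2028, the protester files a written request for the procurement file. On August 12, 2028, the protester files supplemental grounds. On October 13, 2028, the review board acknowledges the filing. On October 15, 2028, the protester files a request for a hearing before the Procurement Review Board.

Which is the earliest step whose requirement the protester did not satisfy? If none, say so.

(1) the permitted window runs from May 17, 2028 + 7 = May 24, 2028 to May 17, 2028 + 24 = June 10, 2028; June 2, 2028 falls inside that range.
(2) due by May 17, 2028 + 89 days = August 14, 2028; completed June 10, 2028, before the deadline.
(3) due by June 10, 2028 + 26 days = July 6, 2028; done July 2, 2028 — timely.
(4) the permitted window runs from July 2, 2028 + 7 = July 9, 2028 to July 2, 2028 + 20 = July 22, 2028; done July 17, 2028, which is between those dates.
(5) the permitted window runs from July 17, 2028 + 25 = August 11, 2028 to July 17, 2028 + 45 = August 31, 2028; August 12, 2028 falls inside that range.
(6) due by August 12, 2028 + 59 days = October 10, 2028; October 15, 2028 misses that deadline by 5 days.
That is the first point of non-compliance.

Step 6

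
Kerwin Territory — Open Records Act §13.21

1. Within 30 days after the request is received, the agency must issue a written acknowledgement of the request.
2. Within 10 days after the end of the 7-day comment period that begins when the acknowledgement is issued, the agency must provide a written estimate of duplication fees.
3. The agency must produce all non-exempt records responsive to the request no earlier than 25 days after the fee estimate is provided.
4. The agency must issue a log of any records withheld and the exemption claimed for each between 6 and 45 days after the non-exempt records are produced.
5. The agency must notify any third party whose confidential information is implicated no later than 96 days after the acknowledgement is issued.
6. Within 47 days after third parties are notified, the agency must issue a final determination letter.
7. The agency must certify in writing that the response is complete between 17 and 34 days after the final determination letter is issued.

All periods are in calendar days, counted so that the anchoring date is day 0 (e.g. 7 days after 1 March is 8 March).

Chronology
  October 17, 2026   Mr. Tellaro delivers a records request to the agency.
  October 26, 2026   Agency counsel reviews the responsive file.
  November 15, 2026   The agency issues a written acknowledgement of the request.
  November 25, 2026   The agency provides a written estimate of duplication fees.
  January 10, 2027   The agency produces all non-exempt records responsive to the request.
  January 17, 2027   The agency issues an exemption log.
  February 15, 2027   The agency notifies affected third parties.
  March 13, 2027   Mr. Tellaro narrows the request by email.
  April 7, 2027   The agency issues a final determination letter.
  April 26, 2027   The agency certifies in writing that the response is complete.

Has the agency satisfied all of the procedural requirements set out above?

No

Step 1 — counting 30 days from October 17, 2026 (when the request is received) gives a deadline of November 16, 2026; completed November 15, 2026, before the deadline.
Step 2 — counting 10 days from November 22, 2026 (end of the 7-day comment period, which began when the acknowledgement is issued on November 15, 2026) gives a deadline of December 2, 2026; November 25, 2026 is within that limit.
Step 3 — must wait 25 days from November 25, 2026 (when the fee estimate is provided), so not before December 20, 2026; January 10, 2027 is on or after that date.
Step 4 — 6 and 45 days from January 10, 2027 (when the non-exempt records are produced) are January 16, 2027 and February 24, 2027 respectively; January 17, 2027 falls inside that range.
Step 5 — counting 96 days from November 15, 2026 (when the acknowledgement is issued) gives a deadline of February 19, 2027; done February 15, 2027 — timely.
Step 6 — counting 47 days from February 15, 2027 (when third parties are notified) gives a deadline of April 3, 2027; April 7, 2027 misses that deadline by 4 days.
The analysis stops there.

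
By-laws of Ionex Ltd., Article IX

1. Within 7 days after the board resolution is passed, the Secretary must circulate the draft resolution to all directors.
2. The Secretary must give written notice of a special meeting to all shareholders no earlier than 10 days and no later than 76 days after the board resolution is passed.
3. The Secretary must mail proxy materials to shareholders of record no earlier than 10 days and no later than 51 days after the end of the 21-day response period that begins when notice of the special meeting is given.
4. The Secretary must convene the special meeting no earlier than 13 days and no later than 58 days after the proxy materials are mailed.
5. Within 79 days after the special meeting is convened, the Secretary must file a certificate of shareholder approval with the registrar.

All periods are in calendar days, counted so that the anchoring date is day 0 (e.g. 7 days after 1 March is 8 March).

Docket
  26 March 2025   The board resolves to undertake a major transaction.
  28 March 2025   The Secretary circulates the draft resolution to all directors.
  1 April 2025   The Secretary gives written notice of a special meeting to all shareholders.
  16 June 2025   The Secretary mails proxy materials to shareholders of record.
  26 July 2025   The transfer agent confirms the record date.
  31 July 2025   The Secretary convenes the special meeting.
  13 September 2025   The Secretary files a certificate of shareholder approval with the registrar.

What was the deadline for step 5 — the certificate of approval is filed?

Step 5 runs from 31 July 2025, when the special meeting is convened. 79 days after 31 July 2025 is 18 October 2025.

18 October 2025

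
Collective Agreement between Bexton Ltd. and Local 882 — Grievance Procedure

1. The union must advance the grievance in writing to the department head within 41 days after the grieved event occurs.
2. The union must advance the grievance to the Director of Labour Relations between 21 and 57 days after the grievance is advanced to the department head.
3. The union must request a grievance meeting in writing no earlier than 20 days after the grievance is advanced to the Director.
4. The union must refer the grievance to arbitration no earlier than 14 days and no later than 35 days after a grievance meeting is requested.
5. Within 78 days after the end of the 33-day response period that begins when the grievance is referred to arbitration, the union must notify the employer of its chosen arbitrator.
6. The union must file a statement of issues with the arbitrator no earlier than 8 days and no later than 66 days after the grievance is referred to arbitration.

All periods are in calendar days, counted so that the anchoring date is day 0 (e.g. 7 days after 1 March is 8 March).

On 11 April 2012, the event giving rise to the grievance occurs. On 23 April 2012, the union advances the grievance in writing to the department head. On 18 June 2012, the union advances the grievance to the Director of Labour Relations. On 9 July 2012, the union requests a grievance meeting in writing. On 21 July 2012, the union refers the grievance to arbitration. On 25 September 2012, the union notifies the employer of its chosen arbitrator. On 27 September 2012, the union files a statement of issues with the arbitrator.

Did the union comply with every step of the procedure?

Step 1 — counting 41 days from 11 April 2012 (when the grieved event occurs) gives a deadline of 22 May 2012; 23 April 2012 is within that limit.
Step 2 — 21 and 57 days from 23 April 2012 (when the grievance is advanced to the department head) are 14 May 2012 and 19 June 2012 respectively; done 18 June 2012, which is between those dates.
Step 3 — must wait 20 days from 18 June 2012 (when the grievance is advanced to the Director), so not before 8 July 2012; done 9 July 2012 — permitted.
Step 4 — 14 and 35 days from 9 July 2012 (when a grievance meeting is requested) are 23 July 2012 and 13 August 2012 respectively; 21 July 2012 is 2 days too early.
No need to go further; step 4 was not satisfied.

No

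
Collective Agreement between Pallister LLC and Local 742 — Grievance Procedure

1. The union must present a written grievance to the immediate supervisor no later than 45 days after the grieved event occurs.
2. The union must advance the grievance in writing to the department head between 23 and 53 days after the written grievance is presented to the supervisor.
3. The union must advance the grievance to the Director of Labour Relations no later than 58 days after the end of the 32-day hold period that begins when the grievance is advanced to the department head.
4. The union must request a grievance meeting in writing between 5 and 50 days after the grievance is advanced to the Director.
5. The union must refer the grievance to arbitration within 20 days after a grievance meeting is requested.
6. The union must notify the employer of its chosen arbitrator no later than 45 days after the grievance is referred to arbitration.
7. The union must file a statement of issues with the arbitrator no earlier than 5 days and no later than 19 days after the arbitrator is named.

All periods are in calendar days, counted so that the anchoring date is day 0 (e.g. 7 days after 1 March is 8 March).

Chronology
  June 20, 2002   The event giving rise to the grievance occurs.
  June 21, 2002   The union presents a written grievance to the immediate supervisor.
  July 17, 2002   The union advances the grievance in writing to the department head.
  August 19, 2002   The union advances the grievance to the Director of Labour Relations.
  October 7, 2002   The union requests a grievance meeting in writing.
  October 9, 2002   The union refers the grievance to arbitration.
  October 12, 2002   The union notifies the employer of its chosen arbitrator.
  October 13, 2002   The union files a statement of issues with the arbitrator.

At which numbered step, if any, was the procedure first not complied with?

(1) due by June 20, 2002 + 45 days = August 4, 2002; done June 21, 2002 — timely.
(2) the permitted window runs from June 21, 2002 + 23 = July 14, 2002 to June 21, 2002 + 53 = August 13, 2002; done July 17, 2002, which is between those dates.
(3) due by August 18, 2002 + 58 days = October 15, 2002; completed August 19, 2002, before the deadline.
(4) the permitted window runs from August 19, 2002 + 5 = August 24, 2002 to August 19, 2002 + 50 = October 8, 2002; done October 7, 2002, which is between those dates.
(5) due by October 7, 2002 + 20 days = October 27, 2002; done October 9, 2002 — timely.
(6) due by October 9, 2002 + 45 days = November 23, 2002; October 12, 2002 is within that limit.
(7) the permitted window runs from October 12, 2002 + 5 = October 17, 2002 to October 12, 2002 + 19 = October 31, 2002; done October 13, 2002 — 4 days before the window opened.
The procedure was therefore not followed at step 7.

Step 7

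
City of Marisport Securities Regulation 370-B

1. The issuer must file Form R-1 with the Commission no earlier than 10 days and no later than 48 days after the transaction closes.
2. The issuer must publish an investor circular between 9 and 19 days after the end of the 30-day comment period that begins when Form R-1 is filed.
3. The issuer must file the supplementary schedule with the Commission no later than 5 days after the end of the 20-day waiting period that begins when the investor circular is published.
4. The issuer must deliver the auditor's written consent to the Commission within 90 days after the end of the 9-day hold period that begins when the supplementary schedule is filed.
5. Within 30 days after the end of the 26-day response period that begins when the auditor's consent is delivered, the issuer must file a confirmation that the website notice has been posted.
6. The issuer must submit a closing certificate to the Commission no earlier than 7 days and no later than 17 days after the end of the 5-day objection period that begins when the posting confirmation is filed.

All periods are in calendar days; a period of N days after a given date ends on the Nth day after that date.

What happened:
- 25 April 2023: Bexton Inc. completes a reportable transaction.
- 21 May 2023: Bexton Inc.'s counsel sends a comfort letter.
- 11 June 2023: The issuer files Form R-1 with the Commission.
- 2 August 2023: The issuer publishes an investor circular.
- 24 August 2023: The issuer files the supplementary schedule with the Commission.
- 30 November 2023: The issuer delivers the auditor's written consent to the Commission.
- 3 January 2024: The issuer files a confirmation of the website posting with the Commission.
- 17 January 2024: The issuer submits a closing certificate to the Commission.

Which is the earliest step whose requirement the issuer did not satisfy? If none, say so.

Step 2

Step 1 — 10 and 48 days from 25 April 2023 (when the transaction closes) are 5 May 2023 and 12 June 2023 respectively; done 11 June 2023, which is between those dates.
Step 2 — 9 and 19 days from 11 July 2023 (end of the 30-day comment period, which began when Form R-1 is filed on 11 June 2023) are 20 July 2023 and 30 July 2023 respectively; 2 August 2023 is 3 days past the end of the window.
The analysis stops there.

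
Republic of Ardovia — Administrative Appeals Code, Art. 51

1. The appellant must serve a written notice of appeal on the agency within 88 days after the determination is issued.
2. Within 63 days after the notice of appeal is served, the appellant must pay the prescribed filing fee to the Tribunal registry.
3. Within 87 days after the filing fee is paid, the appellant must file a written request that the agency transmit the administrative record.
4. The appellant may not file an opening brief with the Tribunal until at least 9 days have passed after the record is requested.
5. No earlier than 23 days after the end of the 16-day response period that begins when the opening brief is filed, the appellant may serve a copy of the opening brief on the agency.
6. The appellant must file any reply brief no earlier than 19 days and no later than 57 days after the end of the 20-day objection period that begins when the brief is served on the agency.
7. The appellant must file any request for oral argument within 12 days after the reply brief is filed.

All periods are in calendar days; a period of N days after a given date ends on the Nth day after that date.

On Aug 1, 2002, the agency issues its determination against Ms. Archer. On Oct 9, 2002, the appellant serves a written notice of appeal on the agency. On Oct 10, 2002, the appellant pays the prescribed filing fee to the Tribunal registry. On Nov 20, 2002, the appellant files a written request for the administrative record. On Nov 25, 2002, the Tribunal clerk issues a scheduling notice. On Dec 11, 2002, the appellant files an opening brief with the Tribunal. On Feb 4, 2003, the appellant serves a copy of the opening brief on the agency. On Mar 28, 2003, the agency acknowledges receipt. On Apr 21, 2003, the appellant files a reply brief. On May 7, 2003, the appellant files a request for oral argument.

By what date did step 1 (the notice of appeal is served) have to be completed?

Oct 28, 2002

Step 1 runs from Aug 1, 2002, when the determination is issued. 88 days after Aug 1, 2002 is Oct 28, 2002.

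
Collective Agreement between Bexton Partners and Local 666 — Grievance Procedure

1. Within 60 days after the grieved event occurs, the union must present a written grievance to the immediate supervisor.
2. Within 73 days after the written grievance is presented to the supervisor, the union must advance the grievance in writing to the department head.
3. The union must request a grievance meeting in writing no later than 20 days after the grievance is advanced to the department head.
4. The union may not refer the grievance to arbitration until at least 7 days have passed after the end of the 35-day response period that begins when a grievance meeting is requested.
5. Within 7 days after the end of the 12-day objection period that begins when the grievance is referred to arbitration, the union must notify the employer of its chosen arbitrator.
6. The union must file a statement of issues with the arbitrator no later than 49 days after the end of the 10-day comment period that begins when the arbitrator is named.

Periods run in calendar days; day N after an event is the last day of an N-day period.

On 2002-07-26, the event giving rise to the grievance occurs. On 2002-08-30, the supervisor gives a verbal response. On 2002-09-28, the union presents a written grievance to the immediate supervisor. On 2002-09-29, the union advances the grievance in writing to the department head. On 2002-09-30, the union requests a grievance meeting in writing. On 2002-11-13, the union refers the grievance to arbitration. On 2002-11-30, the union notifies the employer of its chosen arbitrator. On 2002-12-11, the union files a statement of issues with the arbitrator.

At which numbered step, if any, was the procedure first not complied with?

Step 1: 60 days after 2002-07-26 (when the grieved event occurs) is 2002-09-24; not done until 2002-09-28, 4 days after the deadline.
Later steps need not be reached.

Step 1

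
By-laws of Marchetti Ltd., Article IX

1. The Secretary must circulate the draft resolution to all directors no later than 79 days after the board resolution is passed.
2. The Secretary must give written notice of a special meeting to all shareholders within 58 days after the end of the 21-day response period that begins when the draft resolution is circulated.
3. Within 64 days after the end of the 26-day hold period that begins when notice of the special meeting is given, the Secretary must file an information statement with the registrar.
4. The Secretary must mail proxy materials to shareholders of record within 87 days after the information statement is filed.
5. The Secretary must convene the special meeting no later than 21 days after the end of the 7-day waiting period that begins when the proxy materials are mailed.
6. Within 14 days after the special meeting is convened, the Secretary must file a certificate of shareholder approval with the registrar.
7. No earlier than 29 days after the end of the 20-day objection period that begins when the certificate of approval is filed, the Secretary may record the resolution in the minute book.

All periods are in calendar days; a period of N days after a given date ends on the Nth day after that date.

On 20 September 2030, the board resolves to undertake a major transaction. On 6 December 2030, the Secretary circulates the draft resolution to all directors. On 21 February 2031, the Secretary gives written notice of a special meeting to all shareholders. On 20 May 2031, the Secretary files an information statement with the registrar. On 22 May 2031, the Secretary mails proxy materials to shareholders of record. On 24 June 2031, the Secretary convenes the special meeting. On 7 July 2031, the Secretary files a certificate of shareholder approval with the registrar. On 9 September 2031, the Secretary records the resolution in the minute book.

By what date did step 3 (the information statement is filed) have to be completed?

Notice of the special meeting is given on 21 February 2031; the 26-day hold period therefore ends 19 March 2031, and step 3 runs from that date. 64 days after 19 March 2031 is 22 May 2031.

22 May 2031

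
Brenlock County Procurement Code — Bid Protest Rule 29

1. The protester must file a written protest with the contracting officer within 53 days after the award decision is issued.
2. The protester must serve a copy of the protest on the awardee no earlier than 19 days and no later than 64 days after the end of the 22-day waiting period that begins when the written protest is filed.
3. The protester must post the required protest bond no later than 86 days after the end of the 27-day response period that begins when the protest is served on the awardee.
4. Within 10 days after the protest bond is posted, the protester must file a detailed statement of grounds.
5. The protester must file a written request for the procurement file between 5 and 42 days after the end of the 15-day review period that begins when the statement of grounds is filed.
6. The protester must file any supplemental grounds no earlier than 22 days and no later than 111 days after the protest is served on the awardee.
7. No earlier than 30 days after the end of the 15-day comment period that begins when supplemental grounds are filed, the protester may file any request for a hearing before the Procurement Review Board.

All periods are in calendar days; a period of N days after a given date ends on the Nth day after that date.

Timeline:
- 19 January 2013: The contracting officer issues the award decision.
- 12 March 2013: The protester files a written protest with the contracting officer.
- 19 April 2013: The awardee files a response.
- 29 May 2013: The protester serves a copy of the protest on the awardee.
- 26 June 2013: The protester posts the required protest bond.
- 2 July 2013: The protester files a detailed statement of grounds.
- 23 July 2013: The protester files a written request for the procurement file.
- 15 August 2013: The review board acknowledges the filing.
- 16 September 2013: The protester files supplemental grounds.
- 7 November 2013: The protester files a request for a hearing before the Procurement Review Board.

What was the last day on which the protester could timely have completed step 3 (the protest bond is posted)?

The protest is served on the awardee on 29 May 2013; the 27-day response period therefore ends 25 June 2013, and step 3 runs from that date. 86 days after 25 June 2013 is 19 September 2013.

19 September 2013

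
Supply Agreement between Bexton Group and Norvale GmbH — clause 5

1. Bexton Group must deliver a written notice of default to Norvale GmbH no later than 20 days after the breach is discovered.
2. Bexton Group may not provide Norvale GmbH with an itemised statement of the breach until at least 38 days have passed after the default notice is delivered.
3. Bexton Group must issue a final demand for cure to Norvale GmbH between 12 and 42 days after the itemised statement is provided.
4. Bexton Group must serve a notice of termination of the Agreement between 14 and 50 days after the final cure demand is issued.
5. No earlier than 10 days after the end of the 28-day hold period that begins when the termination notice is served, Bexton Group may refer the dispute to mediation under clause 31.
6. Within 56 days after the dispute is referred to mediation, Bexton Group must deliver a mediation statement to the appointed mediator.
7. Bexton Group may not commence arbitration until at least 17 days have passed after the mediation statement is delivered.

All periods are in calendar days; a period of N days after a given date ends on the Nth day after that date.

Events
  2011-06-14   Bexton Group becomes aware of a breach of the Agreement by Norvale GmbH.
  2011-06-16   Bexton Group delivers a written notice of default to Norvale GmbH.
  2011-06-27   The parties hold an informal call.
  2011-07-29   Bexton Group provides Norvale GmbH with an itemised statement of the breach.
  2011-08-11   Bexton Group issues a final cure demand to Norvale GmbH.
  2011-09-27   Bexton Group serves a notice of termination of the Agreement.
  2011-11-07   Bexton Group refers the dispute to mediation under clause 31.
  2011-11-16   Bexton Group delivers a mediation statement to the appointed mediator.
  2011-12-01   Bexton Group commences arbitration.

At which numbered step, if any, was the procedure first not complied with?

(1) due by 2011-06-14 + 20 days = 2011-07-04; completed 2011-06-16, before the deadline.
(2) permitted from 2011-06-16 + 38 days = 2011-07-24 onward; 2011-07-29 is on or after that date.
(3) the permitted window runs from 2011-07-29 + 12 = 2011-08-10 to 2011-07-29 + 42 = 2011-09-09; 2011-08-11 falls inside that range.
(4) the permitted window runs from 2011-08-11 + 14 = 2011-08-25 to 2011-08-11 + 50 = 2011-09-30; done 2011-09-27, which is between those dates.
(5) permitted from 2011-10-25 + 10 days = 2011-11-04 onward; done 2011-11-07, after the minimum wait.
(6) due by 2011-11-07 + 56 days = 2012-01-02; done 2011-11-16 — timely.
(7) permitted from 2011-11-16 + 17 days = 2011-12-03 onward; 2011-12-01 is 2 days before the earliest permitted date.

Step 7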